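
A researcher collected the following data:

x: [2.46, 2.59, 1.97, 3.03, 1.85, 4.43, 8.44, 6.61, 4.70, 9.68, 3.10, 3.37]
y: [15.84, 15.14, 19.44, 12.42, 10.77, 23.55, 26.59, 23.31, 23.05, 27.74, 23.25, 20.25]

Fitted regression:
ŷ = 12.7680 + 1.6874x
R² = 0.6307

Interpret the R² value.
R² = 0.6307 means 63.07% of the variation in y is explained by the linear relationship with x. This indicates a moderate fit.

R² (coefficient of determination) measures the proportion of variance in y explained by the regression model.

Here R² = 0.6307:
- Explained: 63.07% of the variation in y
- Unexplained (residual): 100% − 63.07% = 36.93%
- Rule of thumb (below 0.3 weak; 0.3 to below 0.7 moderate; 0.7 and above strong) → moderate

Calculation: R² = 1 − (SS_res / SS_tot), where SS_res is the sum of squared residuals and SS_tot the total sum of squares.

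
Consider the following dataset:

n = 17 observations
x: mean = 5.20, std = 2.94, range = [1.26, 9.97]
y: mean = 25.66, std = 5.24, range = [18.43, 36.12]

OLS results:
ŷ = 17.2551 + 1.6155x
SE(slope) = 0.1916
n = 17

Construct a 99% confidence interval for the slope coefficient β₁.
The 99% CI for β₁ is (1.0509, 2.1801)

Confidence interval for the slope:

The 99% CI for β₁ is: β̂₁ ± t*(α/2, n-2) × SE(β̂₁)

Step 1: Find critical t-value
- Confidence level = 0.99
- Degrees of freedom = n - 2 = 17 - 2 = 15
- t*(α/2, 15) = 2.9467

Step 2: Calculate margin of error
Margin = 2.9467 × 0.1916 = 0.5646

Step 3: Construct interval
CI = 1.6155 ± 0.5646
CI = (1.0509, 2.1801)

Interpretation: each one-unit increase in x is associated with a change in mean y of between 1.0509 and 2.1801, with 99% confidence.
Both endpoints are positive, so the data support a genuinely positive slope at this confidence level.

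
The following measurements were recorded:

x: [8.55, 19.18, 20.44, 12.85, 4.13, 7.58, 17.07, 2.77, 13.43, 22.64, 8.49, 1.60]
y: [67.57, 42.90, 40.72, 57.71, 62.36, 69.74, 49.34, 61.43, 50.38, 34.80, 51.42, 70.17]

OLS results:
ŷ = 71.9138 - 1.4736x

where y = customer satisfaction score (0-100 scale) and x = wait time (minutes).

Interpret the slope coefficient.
An increase of one minute in wait time is associated with a 1.4736 points decrease in predicted satisfaction score.

The slope coefficient β₁ = -1.4736 represents the marginal effect of wait time on satisfaction score.

Interpretation:
- Wait time up by 1 minute → predicted satisfaction score decreases by 1.4736 points
- This is a linear approximation: the same per-unit change is assumed across the whole observed x range

(β₀ = 71.9138 is the fitted value at x = 0 and is not part of the slope interpretation.)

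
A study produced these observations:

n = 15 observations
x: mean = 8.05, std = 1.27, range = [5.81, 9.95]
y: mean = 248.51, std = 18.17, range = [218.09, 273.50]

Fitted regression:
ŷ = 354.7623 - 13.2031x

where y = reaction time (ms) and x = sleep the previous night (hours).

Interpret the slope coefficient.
An increase of one hour in sleep is associated with a 13.2031 ms decrease in predicted reaction time.

The slope coefficient β₁ = -13.2031 represents the marginal effect of sleep on reaction time.

Interpretation:
- Sleep up by 1 hour → predicted reaction time decreases by 13.2031 ms
- The effect is assumed constant over the observed range of x (linearity)

The intercept β₀ = 354.7623 is the predicted reaction time when sleep = 0; since the smallest observed x is 5.81, this is an extrapolation and mainly anchors the line.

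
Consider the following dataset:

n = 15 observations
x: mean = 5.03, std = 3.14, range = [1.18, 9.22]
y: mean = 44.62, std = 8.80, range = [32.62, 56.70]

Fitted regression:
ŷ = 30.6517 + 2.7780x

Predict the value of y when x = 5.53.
ŷ = 46.0140

x = 5.53 lies inside the observed range [1.18, 9.22], so the fitted equation applies directly:

ŷ = 30.6517 + 2.7780 × 5.53
ŷ = 30.6517 + 15.3623
ŷ = 46.0140

This is the fitted mean response at that x — an individual observation would come with a wider prediction interval.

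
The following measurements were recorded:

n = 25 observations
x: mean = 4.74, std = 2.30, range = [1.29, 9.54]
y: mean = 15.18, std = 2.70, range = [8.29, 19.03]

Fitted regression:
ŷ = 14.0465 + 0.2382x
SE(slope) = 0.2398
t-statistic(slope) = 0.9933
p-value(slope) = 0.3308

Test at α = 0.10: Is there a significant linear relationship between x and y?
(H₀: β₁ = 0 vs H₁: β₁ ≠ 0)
Fail to reject H₀: p-value = 0.3308 ≥ α = 0.10. The linear relationship is not significant at the 10% level.

Hypothesis test for the slope coefficient:

H₀: β₁ = 0 (no linear relationship)
H₁: β₁ ≠ 0 (linear relationship exists)

Test statistic: t = β̂₁ / SE(β̂₁) = 0.2382 / 0.2398 = 0.9933

With df = 23, the two-sided p-value for |t| = 0.9933 is 0.3308.

Decision rule: reject H₀ if p-value < α.
p-value = 0.3308 ≥ α = 0.10 → fail to reject H₀.

At α = 0.10 the data do not provide convincing evidence of a nonzero slope.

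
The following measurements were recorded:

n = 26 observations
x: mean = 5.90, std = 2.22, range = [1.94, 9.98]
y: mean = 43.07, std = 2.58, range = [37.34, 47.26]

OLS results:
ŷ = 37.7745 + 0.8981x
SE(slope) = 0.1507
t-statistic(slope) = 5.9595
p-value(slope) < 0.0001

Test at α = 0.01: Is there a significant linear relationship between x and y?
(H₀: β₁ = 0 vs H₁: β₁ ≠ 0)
Since p-value < 0.0001 < α = 0.01, reject H₀ — the slope is significantly different from 0.

Hypothesis test for the slope coefficient:

H₀: β₁ = 0 (no linear relationship)
H₁: β₁ ≠ 0 (linear relationship exists)

Test statistic: t = β̂₁ / SE(β̂₁) = 0.8981 / 0.1507 = 5.9595

With df = 24, the two-sided p-value for |t| = 5.9595 is <0.0001.

Decision rule: reject H₀ if p-value < α.
p-value < 0.0001 < α = 0.01 → reject H₀.

Conclusion: the linear association between x and y is significant at the 1% level.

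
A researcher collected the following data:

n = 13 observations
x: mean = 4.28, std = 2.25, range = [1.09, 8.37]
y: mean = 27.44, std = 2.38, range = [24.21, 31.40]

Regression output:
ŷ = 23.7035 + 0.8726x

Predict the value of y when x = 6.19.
ŷ = 29.1049

x = 6.19 lies inside the observed range [1.09, 8.37], so the fitted equation applies directly:

ŷ = 23.7035 + 0.8726 × 6.19
ŷ = 23.7035 + 5.4014
ŷ = 29.1049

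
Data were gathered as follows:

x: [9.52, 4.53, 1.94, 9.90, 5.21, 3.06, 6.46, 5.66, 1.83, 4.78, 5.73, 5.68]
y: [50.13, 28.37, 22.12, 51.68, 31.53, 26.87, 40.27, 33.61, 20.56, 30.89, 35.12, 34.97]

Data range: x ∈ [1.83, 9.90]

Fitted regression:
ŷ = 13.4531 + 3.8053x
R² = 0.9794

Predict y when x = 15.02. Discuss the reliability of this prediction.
ŷ = 70.6087, but this is extrapolation (above the data range [1.83, 9.90]) and may be unreliable.

Prediction calculation:
ŷ = 13.4531 + 3.8053 × 15.02
ŷ = 70.6087

Reliability:
- Data range: x ∈ [1.83, 9.90]
- Prediction point: x = 15.02 is 5.12 units above the observed range → this is EXTRAPOLATION, not interpolation

Why that matters here:
- R² describes fit only over the sampled x values; it says nothing about behaviour beyond them
- There are no observations near this x to validate the fitted line there
- The linear relationship may not hold outside the observed range

The R² = 0.9794 only validates the fit within [1.83, 9.90]; treat ŷ = 70.6087 with caution.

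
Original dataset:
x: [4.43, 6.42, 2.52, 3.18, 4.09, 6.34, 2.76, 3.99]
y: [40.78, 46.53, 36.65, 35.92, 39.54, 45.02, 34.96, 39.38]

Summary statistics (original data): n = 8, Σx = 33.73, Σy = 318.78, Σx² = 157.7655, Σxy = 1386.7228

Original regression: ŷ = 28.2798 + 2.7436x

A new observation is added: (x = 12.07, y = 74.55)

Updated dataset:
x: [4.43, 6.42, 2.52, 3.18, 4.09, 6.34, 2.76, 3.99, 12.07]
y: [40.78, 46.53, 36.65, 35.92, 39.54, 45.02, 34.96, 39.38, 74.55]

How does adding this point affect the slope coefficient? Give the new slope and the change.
Adding the point moves β₁ from 2.7436 to 4.0485, i.e. it increases by 1.3049 (+47.6%).

The new point has HIGH LEVERAGE: x = 12.07 is far from the original mean x̄ = 33.73/8 ≈ 4.22 (original range [2.52, 6.42]).

Step 1: Update the sums with the new point (n goes from 8 to 9)
Σx  = 33.73 + 12.07 = 45.80
Σy  = 318.78 + 74.55 = 393.33
Σx² = 157.7655 + 12.07² = 157.7655 + 145.6849 = 303.4504
Σxy = 1386.7228 + 12.07×74.55 = 1386.7228 + 899.8185 = 2286.5413

Step 2: Recompute the slope with b₁ = (nΣxy − ΣxΣy) / (nΣx² − (Σx)²)
Numerator   = 9×2286.5413 − 45.80×393.33 = 20578.8717 − 18014.5140 = 2564.3577
Denominator = 9×303.4504 − 45.80² = 2731.0536 − 2097.6400 = 633.4136
b₁(new) = 2564.3577 / 633.4136 = 4.0485

(Same formula on the original sums: (8×1386.7228 − 33.73×318.78) / (8×157.7655 − 33.73²) = 341.3330 / 124.4111 = 2.7436, matching the given fit.)

Step 3: Change in slope
Δβ₁ = 4.0485 − 2.7436 = +1.3049
Relative change = +1.3049 / 2.7436 × 100% = +47.6%
→ the slope increases when the point is added.

Because the point sits above the extension of the original line at a high-leverage x, it tilts the fit up.
In practice: examine leverage (hᵢ) and Cook's distance rather than deleting it automatically; check such a point for data-entry or measurement error.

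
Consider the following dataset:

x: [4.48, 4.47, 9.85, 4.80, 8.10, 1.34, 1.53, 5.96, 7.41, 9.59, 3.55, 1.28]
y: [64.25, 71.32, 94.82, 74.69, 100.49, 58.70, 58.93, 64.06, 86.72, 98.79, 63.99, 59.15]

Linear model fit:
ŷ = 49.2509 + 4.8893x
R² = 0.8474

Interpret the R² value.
About 84.74% of the variability in y is accounted for by the regression on x (R² = 0.8474) — a strong linear fit.

The coefficient of determination R² is the fraction of the total variation in y that the fitted line accounts for.

Here R² = 0.8474:
- Explained: 84.74% of the variation in y
- Unexplained (residual): 100% − 84.74% = 15.26%
- Rule of thumb (below 0.3 weak; 0.3 to below 0.7 moderate; 0.7 and above strong) → strong

Note: R² says nothing about causation, and a high R² does not by itself mean the linear form is appropriate — check the residuals.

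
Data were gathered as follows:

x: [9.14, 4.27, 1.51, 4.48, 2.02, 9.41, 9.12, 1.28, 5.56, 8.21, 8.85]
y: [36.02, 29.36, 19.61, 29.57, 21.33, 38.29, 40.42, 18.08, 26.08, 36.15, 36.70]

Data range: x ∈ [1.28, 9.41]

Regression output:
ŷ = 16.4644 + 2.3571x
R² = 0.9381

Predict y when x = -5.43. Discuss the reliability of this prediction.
ŷ = 3.6653, but this is extrapolation (below the data range [1.28, 9.41]) and may be unreliable.

Prediction calculation:
ŷ = 16.4644 + 2.3571 × (-5.43)
ŷ = 3.6653

Reliability:
- Data range: x ∈ [1.28, 9.41]
- Prediction point: x = -5.43 is 6.71 units below the observed range → this is EXTRAPOLATION, not interpolation

Why that matters here:
- Real relationships often flatten, saturate, or turn nonlinear at extremes
- There are no observations near this x to validate the fitted line there
- R² describes fit only over the sampled x values; it says nothing about behaviour beyond them

The R² = 0.9381 only validates the fit within [1.28, 9.41]; treat ŷ = 3.6653 with caution.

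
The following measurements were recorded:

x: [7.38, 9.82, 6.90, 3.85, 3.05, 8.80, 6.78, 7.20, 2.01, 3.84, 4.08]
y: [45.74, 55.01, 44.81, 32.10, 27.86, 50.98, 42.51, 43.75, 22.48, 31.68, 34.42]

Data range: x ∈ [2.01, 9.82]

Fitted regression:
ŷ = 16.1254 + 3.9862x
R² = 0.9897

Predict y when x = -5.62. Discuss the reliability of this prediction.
ŷ = -6.2770 (extrapolation — x = -5.62 lies outside [2.01, 9.82], so reliability is low).

Prediction calculation:
ŷ = 16.1254 + 3.9862 × (-5.62)
ŷ = -6.2770

Reliability:
- Data range: x ∈ [2.01, 9.82]
- Prediction point: x = -5.62 is 7.63 units below the observed range → this is EXTRAPOLATION, not interpolation

Why that matters here:
- There are no observations near this x to validate the fitted line there
- The linear relationship may not hold outside the observed range
- Real relationships often flatten, saturate, or turn nonlinear at extremes

A defensible statement: 'if the linear trend continued to x = -5.62, y would be about -6.2770' — the premise is untested.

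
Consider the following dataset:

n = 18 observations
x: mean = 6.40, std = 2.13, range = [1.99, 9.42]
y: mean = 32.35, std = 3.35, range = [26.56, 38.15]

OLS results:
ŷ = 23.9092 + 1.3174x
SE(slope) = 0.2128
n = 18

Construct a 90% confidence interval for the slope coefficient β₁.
The 90% CI for β₁ is (0.9459, 1.6889)

Confidence interval for the slope:

The 90% CI for β₁ is: β̂₁ ± t*(α/2, n-2) × SE(β̂₁)

Step 1: Find critical t-value
- Confidence level = 0.9
- Degrees of freedom = n - 2 = 18 - 2 = 16
- t*(α/2, 16) = 1.7459

Step 2: Calculate margin of error
Margin = 1.7459 × 0.2128 = 0.3715

Step 3: Construct interval
CI = 1.3174 ± 0.3715
CI = (0.9459, 1.6889)

Interpretation: We are 90% confident that the true slope β₁ lies between 0.9459 and 1.6889.
The interval does not include 0, suggesting a significant linear relationship.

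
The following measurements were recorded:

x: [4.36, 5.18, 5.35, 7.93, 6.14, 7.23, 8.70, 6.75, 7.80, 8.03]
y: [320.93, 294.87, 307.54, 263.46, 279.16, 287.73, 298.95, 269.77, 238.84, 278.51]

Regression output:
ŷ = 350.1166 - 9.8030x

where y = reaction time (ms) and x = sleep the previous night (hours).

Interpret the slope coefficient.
An increase of one hour in sleep is associated with a 9.8030 ms decrease in predicted reaction time.

The slope coefficient β₁ = -9.8030 represents the marginal effect of sleep on reaction time.

Interpretation:
- Sleep up by 1 hour → predicted reaction time decreases by 9.8030 ms
- The effect is assumed constant over the observed range of x (linearity)
- The slope describes association in these data, not necessarily a causal effect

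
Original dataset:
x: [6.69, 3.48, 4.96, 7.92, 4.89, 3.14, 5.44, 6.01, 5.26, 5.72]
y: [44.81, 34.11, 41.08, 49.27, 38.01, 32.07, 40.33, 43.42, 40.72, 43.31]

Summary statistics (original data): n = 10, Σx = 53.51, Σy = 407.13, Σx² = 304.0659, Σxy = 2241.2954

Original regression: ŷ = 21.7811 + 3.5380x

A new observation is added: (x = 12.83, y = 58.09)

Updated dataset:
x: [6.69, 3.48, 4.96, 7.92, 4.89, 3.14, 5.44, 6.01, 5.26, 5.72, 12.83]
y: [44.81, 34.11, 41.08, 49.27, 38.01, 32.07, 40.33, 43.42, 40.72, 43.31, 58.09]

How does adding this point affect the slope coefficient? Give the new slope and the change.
New slope β₁ = 2.6375 versus 3.5380 before: a change of -0.9005 (-25.5%).

x = 12.83 lies well outside the original x-range [3.14, 7.92] (x̄ ≈ 5.35), so this observation has high leverage and can move the slope substantially.

Step 1: Update the sums with the new point (n goes from 10 to 11)
Σx  = 53.51 + 12.83 = 66.34
Σy  = 407.13 + 58.09 = 465.22
Σx² = 304.0659 + 12.83² = 304.0659 + 164.6089 = 468.6748
Σxy = 2241.2954 + 12.83×58.09 = 2241.2954 + 745.2947 = 2986.5901

Step 2: Recompute the slope with b₁ = (nΣxy − ΣxΣy) / (nΣx² − (Σx)²)
Numerator   = 11×2986.5901 − 66.34×465.22 = 32852.4911 − 30862.6948 = 1989.7963
Denominator = 11×468.6748 − 66.34² = 5155.4228 − 4400.9956 = 754.4272
b₁(new) = 1989.7963 / 754.4272 = 2.6375

(Same formula on the original sums: (10×2241.2954 − 53.51×407.13) / (10×304.0659 − 53.51²) = 627.4277 / 177.3389 = 3.5380, matching the given fit.)

Step 3: Change in slope
Δβ₁ = 2.6375 − 3.5380 = -0.9005
Relative change = -0.9005 / 3.5380 × 100% = -25.5%
→ the slope decreases when the point is added.

Because the point sits below the extension of the original line at a high-leverage x, it tilts the fit down.
In practice: refit with and without it and report both if conclusions differ.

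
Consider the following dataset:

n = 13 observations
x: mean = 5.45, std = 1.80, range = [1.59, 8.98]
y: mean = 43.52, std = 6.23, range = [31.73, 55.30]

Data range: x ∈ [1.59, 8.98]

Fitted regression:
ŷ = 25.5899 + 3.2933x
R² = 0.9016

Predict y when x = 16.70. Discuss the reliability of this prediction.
ŷ = 80.5880 (extrapolation — x = 16.70 lies outside [1.59, 8.98], so reliability is low).

Prediction calculation:
ŷ = 25.5899 + 3.2933 × 16.70
ŷ = 80.5880

Reliability:
- Data range: x ∈ [1.59, 8.98]
- Prediction point: x = 16.70 is 7.72 units above the observed range → this is EXTRAPOLATION, not interpolation

Why that matters here:
- The linear relationship may not hold outside the observed range
- There are no observations near this x to validate the fitted line there
- The standard error of prediction grows with (x − x̄)², and x = 16.70 is far from x̄ = 5.45

Report the number if required, but flag clearly that it is an extrapolation.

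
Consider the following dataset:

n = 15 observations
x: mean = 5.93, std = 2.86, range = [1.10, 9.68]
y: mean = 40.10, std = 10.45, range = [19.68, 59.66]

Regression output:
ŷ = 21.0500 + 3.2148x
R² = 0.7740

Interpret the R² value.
The model explains 77.40% of the variance in y (R² = 0.7740), leaving 22.60% unexplained; the fit is strong.

R² (coefficient of determination) measures the proportion of variance in y explained by the regression model.

Here R² = 0.7740:
- Explained: 77.40% of the variation in y
- Unexplained (residual): 100% − 77.40% = 22.60%
- Rule of thumb (below 0.3 weak; 0.3 to below 0.7 moderate; 0.7 and above strong) → strong

Equivalently, for simple linear regression R² = r², so |r| = √0.7740 ≈ 0.8798.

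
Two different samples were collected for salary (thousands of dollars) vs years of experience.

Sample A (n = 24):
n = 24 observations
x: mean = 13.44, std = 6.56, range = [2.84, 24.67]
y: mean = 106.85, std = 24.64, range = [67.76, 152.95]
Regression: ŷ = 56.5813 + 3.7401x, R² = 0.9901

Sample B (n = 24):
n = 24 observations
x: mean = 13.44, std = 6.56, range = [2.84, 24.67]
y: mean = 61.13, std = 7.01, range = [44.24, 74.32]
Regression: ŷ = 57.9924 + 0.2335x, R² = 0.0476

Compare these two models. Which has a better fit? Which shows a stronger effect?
Model A has the better fit (R² = 0.9901 vs 0.0476). Model A shows the stronger effect (|β₁| = 3.7401 vs 0.2335).

Model Comparison:

Goodness of fit (R²):
- Model A: R² = 0.9901 → 99.01% of variance in salary explained
- Model B: R² = 0.0476 → 4.76% of variance in salary explained
- 0.9901 > 0.0476 → Model A has the better fit

Effect size (slope magnitude):
- Model A: β₁ = 3.7401 → predicted salary rises 3.7401 thousand dollars per additional year of experience
- Model B: β₁ = 0.2335 → predicted salary rises 0.2335 thousand dollars per additional year of experience
- |3.7401| > |0.2335| → Model A shows the stronger marginal effect

Notes:
- A better fit (higher R²) doesn't necessarily mean a more important relationship.
- The two samples could reflect different populations, time periods, or measurement quality.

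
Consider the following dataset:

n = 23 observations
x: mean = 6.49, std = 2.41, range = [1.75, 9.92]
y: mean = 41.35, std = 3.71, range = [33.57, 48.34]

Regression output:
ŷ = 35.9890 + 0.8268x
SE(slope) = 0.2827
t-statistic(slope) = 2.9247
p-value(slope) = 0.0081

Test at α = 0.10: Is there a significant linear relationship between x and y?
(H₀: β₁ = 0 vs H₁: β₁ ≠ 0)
Reject H₀: p-value = 0.0081 < α = 0.10. The linear relationship is significant at the 10% level.

Hypothesis test for the slope coefficient:

H₀: β₁ = 0 (no linear relationship)
H₁: β₁ ≠ 0 (linear relationship exists)

Test statistic: t = β̂₁ / SE(β̂₁) = 0.8268 / 0.2827 = 2.9247

With df = 21, the two-sided p-value for |t| = 2.9247 is 0.0081.

Decision rule: reject H₀ if p-value < α.
p-value = 0.0081 < α = 0.10 → reject H₀.

At α = 0.10 the data do provide convincing evidence of a nonzero slope.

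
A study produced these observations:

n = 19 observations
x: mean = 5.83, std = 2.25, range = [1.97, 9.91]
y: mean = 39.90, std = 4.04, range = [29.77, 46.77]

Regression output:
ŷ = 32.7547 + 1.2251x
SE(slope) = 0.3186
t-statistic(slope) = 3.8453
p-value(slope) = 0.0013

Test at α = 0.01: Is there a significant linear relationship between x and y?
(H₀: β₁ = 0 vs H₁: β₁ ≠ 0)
p-value = 0.0013 < α = 0.01, so we reject H₀. The relationship is significant.

Hypothesis test for the slope coefficient:

H₀: β₁ = 0 (no linear relationship)
H₁: β₁ ≠ 0 (linear relationship exists)

Test statistic: t = β̂₁ / SE(β̂₁) = 1.2251 / 0.3186 = 3.8453

p = 0.0013: how often a slope estimate this far from 0 (in SE units) would arise by chance if β₁ were truly 0.

Decision rule: reject H₀ if p-value < α.
p-value = 0.0013 < α = 0.01 → reject H₀.

At α = 0.01 the data do provide convincing evidence of a nonzero slope.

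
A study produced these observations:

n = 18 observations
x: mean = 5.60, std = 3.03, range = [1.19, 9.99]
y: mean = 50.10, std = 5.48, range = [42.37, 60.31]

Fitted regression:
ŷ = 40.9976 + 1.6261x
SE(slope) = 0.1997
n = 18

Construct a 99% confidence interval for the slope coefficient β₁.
The 99% CI for β₁ is (1.0428, 2.2094)

Confidence interval for the slope:

The 99% CI for β₁ is: β̂₁ ± t*(α/2, n-2) × SE(β̂₁)

Step 1: Find critical t-value
- Confidence level = 0.99
- Degrees of freedom = n - 2 = 18 - 2 = 16
- t*(α/2, 16) = 2.9208

Step 2: Calculate margin of error
Margin = 2.9208 × 0.1997 = 0.5833

Step 3: Construct interval
CI = 1.6261 ± 0.5833
CI = (1.0428, 2.2094)

Interpretation: We are 99% confident that the true slope β₁ lies between 1.0428 and 2.2094.
The interval does not include 0, suggesting a significant linear relationship.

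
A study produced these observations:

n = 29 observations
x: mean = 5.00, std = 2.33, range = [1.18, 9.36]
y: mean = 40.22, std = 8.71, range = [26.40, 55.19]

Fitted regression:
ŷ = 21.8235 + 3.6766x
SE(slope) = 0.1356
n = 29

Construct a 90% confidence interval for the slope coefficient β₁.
The 90% CI for β₁ is (3.4456, 3.9076)

Confidence interval for the slope:

The 90% CI for β₁ is: β̂₁ ± t*(α/2, n-2) × SE(β̂₁)

Step 1: Find critical t-value
- Confidence level = 0.9
- Degrees of freedom = n - 2 = 29 - 2 = 27
- t*(α/2, 27) = 1.7033

Step 2: Calculate margin of error
Margin = 1.7033 × 0.1356 = 0.2310

Step 3: Construct interval
CI = 3.6766 ± 0.2310
CI = (3.4456, 3.9076)

Interpretation: We are 90% confident that the true slope β₁ lies between 3.4456 and 3.9076.
The interval does not include 0, suggesting a significant linear relationship.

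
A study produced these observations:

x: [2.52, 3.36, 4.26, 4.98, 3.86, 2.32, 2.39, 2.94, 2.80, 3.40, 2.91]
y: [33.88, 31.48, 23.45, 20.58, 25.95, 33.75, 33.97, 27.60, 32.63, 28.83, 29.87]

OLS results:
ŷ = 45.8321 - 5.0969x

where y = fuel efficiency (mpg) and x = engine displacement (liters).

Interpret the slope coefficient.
For each additional liter of engine displacement, predicted fuel efficiency decreases by approximately 5.0969 mpg.

The slope coefficient β₁ = -5.0969 represents the marginal effect of engine displacement on fuel efficiency.

Interpretation:
- Engine displacement up by 1 liter → predicted fuel efficiency decreases by 5.0969 mpg
- The effect is assumed constant over the observed range of x (linearity)
- The sign (−) gives the direction; the magnitude 5.0969 gives the size of the effect per liter

(β₀ = 45.8321 is the fitted value at x = 0 and is not part of the slope interpretation.)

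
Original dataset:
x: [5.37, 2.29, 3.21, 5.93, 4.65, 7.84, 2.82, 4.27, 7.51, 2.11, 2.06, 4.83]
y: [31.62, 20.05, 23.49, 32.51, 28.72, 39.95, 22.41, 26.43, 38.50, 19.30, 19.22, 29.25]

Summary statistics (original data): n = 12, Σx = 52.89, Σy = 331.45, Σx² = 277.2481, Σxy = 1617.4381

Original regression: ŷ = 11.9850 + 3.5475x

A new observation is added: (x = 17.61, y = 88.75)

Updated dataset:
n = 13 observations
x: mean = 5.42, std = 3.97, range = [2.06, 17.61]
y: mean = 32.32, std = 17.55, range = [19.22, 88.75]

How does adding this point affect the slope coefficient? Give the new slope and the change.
New slope β₁ = 4.3971 versus 3.5475 before: a change of +0.8496 (+23.9%).

The new point has HIGH LEVERAGE: x = 17.61 is far from the original mean x̄ = 52.89/12 ≈ 4.41 (original range [2.06, 7.84]).

Step 1: Update the sums with the new point (n goes from 12 to 13)
Σx  = 52.89 + 17.61 = 70.50
Σy  = 331.45 + 88.75 = 420.20
Σx² = 277.2481 + 17.61² = 277.2481 + 310.1121 = 587.3602
Σxy = 1617.4381 + 17.61×88.75 = 1617.4381 + 1562.8875 = 3180.3256

Step 2: Recompute the slope with b₁ = (nΣxy − ΣxΣy) / (nΣx² − (Σx)²)
Numerator   = 13×3180.3256 − 70.50×420.20 = 41344.2328 − 29624.1000 = 11720.1328
Denominator = 13×587.3602 − 70.50² = 7635.6826 − 4970.2500 = 2665.4326
b₁(new) = 11720.1328 / 2665.4326 = 4.3971

(Same formula on the original sums: (12×1617.4381 − 52.89×331.45) / (12×277.2481 − 52.89²) = 1878.8667 / 529.6251 = 3.5475, matching the given fit.)

Step 3: Change in slope
Δβ₁ = 4.3971 − 3.5475 = +0.8496
Relative change = +0.8496 / 3.5475 × 100% = +23.9%
→ the slope increases when the point is added.

Because the point sits above the extension of the original line at a high-leverage x, it tilts the fit up.
In practice: investigate whether it comes from the same population as the rest of the sample; check such a point for data-entry or measurement error.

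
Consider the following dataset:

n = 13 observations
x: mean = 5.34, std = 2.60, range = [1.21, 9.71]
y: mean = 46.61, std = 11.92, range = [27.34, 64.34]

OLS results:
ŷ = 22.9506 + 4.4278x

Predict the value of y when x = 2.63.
ŷ = 34.5957

To predict y for x = 2.63, substitute into the regression equation:

ŷ = 22.9506 + 4.4278 × 2.63
ŷ = 22.9506 + 11.6451
ŷ = 34.5957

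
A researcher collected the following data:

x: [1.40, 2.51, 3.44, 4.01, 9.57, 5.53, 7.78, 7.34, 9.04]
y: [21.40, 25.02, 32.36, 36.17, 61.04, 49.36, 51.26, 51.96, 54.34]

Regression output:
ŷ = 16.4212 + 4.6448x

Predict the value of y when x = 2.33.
ŷ = 27.2436

Plug x = 2.33 into the fitted line:

ŷ = 16.4212 + 4.6448 × 2.33
ŷ = 16.4212 + 10.8224
ŷ = 27.2436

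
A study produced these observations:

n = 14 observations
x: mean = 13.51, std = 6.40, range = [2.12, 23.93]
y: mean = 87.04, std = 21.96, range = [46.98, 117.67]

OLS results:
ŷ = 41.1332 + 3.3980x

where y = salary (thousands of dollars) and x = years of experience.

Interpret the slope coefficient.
For each additional year of experience, predicted salary increases by approximately 3.3980 thousand dollars.

The slope coefficient β₁ = 3.3980 represents the marginal effect of experience on salary.

Interpretation:
- Experience up by 1 year → predicted salary increases by 3.3980 thousand dollars
- The effect is assumed constant over the observed range of x (linearity)
- The slope describes association in these data, not necessarily a causal effect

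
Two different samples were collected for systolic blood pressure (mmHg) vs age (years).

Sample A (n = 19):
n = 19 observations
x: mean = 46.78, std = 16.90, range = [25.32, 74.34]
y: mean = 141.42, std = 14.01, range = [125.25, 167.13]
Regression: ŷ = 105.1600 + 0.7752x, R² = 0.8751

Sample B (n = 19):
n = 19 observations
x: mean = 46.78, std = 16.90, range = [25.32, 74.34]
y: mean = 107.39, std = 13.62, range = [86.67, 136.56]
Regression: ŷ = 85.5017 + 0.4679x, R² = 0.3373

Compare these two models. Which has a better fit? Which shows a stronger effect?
Model A has the better fit (R² = 0.8751 vs 0.3373). Model A shows the stronger effect (|β₁| = 0.7752 vs 0.4679).

Model Comparison:

Fit — compare R²:
- Model A: R² = 0.8751 → 87.51% of variance in blood pressure explained
- Model B: R² = 0.3373 → 33.73% of variance in blood pressure explained
- 0.8751 > 0.3373 → Model A has the better fit

Which has the larger per-year effect? (|β₁|)
- Model A: β₁ = 0.7752 → predicted blood pressure rises 0.7752 mmHg per additional year of age
- Model B: β₁ = 0.4679 → predicted blood pressure rises 0.4679 mmHg per additional year of age
- |0.7752| > |0.4679| → Model A shows the stronger marginal effect

Note: A steeper slope doesn't make a better model if the scatter around the line is large.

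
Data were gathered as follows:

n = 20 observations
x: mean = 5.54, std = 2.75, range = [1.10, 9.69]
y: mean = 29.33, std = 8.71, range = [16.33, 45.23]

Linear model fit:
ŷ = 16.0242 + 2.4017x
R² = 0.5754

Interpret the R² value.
R² = 0.5754 means 57.54% of the variation in y is explained by the linear relationship with x. This indicates a moderate fit.

R² = 1 − SS_res/SS_tot compares the residual scatter to the total scatter of y about its mean.

Here R² = 0.5754:
- Explained: 57.54% of the variation in y
- Unexplained (residual): 100% − 57.54% = 42.46%
- Rule of thumb (below 0.3 weak; 0.3 to below 0.7 moderate; 0.7 and above strong) → moderate

Note: R² never decreases when predictors are added, so it should not be used alone to compare models of different size.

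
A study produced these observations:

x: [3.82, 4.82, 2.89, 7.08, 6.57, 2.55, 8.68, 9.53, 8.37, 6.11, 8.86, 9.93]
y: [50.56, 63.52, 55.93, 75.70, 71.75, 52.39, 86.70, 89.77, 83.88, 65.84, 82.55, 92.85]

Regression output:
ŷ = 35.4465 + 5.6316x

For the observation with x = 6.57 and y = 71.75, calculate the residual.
Residual = -0.6961

The residual is the difference between the actual value and the predicted value:

Residual = y - ŷ

Step 1: Calculate predicted value
ŷ = 35.4465 + 5.6316 × 6.57
ŷ = 72.4461

Step 2: Calculate residual
Residual = 71.75 - 72.4461
Residual = -0.6961

Sign check: y < ŷ, so the point is below the line and the fit overestimates here.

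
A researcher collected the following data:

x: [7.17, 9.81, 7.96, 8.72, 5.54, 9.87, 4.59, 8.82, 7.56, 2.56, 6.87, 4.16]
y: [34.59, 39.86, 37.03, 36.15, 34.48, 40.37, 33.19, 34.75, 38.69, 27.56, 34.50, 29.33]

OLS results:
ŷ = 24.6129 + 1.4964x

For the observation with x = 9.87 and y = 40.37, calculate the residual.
Residual = 0.9876

The residual is the difference between the actual value and the predicted value:

Residual = y - ŷ

Step 1: Calculate predicted value
ŷ = 24.6129 + 1.4964 × 9.87
ŷ = 39.3824

Step 2: Calculate residual
Residual = 40.37 - 39.3824
Residual = 0.9876

Sign check: y > ŷ, so the point is above the line and the fit underestimates here.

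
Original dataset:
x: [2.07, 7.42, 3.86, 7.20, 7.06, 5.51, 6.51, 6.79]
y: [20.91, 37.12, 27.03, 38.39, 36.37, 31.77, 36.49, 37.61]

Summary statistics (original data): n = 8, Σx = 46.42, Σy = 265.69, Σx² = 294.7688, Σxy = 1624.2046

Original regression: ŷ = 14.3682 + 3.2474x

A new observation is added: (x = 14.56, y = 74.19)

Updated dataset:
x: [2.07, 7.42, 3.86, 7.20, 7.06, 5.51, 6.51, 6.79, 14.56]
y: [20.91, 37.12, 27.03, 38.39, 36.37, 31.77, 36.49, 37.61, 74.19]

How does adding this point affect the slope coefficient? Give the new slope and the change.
The slope changes from 3.2474 to 4.2904 (change of +1.0430, or +32.1%).

x = 14.56 lies well outside the original x-range [2.07, 7.42] (x̄ ≈ 5.80), so this observation has high leverage and can move the slope substantially.

Step 1: Update the sums with the new point (n goes from 8 to 9)
Σx  = 46.42 + 14.56 = 60.98
Σy  = 265.69 + 74.19 = 339.88
Σx² = 294.7688 + 14.56² = 294.7688 + 211.9936 = 506.7624
Σxy = 1624.2046 + 14.56×74.19 = 1624.2046 + 1080.2064 = 2704.4110

Step 2: Recompute the slope with b₁ = (nΣxy − ΣxΣy) / (nΣx² − (Σx)²)
Numerator   = 9×2704.4110 − 60.98×339.88 = 24339.6990 − 20725.8824 = 3613.8166
Denominator = 9×506.7624 − 60.98² = 4560.8616 − 3718.5604 = 842.3012
b₁(new) = 3613.8166 / 842.3012 = 4.2904

(Same formula on the original sums: (8×1624.2046 − 46.42×265.69) / (8×294.7688 − 46.42²) = 660.3070 / 203.3340 = 3.2474, matching the given fit.)

Step 3: Change in slope
Δβ₁ = 4.2904 − 3.2474 = +1.0430
Relative change = +1.0430 / 3.2474 × 100% = +32.1%
→ the slope increases when the point is added.

A high-leverage point only changes the slope if it is off the original line; here y = 74.19 is above the original trend, so the slope increases.
In practice: examine leverage (hᵢ) and Cook's distance rather than deleting it automatically; refit with and without it and report both if conclusions differ.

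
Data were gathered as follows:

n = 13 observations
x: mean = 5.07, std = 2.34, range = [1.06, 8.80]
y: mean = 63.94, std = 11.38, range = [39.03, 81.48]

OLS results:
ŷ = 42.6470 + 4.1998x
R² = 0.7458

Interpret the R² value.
R² = 0.7458 means 74.58% of the variation in y is explained by the linear relationship with x. This indicates a strong fit.

The coefficient of determination R² is the fraction of the total variation in y that the fitted line accounts for.

Here R² = 0.7458:
- Explained: 74.58% of the variation in y
- Unexplained (residual): 100% − 74.58% = 25.42%
- Rule of thumb (below 0.3 weak; 0.3 to below 0.7 moderate; 0.7 and above strong) → strong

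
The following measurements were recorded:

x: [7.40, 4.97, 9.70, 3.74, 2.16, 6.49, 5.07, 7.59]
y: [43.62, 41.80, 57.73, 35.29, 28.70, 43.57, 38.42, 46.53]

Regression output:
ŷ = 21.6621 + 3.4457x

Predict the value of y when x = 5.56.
ŷ = 40.8202

Plug x = 5.56 into the fitted line:

ŷ = 21.6621 + 3.4457 × 5.56
ŷ = 21.6621 + 19.1581
ŷ = 40.8202

This is the fitted mean response at that x — an individual observation would come with a wider prediction interval.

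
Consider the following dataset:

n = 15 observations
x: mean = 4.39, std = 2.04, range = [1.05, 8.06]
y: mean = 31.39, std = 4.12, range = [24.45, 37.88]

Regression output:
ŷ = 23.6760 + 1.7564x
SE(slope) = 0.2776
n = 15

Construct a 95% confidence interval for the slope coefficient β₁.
The 95% CI for β₁ is (1.1567, 2.3561)

Confidence interval for the slope:

The 95% CI for β₁ is: β̂₁ ± t*(α/2, n-2) × SE(β̂₁)

Step 1: Find critical t-value
- Confidence level = 0.95
- Degrees of freedom = n - 2 = 15 - 2 = 13
- t*(α/2, 13) = 2.1604

Step 2: Calculate margin of error
Margin = 2.1604 × 0.2776 = 0.5997

Step 3: Construct interval
CI = 1.7564 ± 0.5997
CI = (1.1567, 2.3561)

Interpretation: We are 95% confident that the true slope β₁ lies between 1.1567 and 2.3561.
Since 0 is outside the interval, a two-sided test at α = 0.05 would reject H₀: β₁ = 0.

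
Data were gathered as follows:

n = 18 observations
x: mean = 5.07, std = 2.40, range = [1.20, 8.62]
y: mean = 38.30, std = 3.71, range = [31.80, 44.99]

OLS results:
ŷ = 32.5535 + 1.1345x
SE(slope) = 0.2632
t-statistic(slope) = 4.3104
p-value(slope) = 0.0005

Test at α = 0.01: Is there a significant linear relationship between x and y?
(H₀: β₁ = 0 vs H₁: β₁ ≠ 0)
Reject H₀: p-value = 0.0005 < α = 0.01. The linear relationship is significant at the 1% level.

Hypothesis test for the slope coefficient:

H₀: β₁ = 0 (no linear relationship)
H₁: β₁ ≠ 0 (linear relationship exists)

Test statistic: t = β̂₁ / SE(β̂₁) = 1.1345 / 0.2632 = 4.3104

The p-value (0.0005) is the probability, under H₀, of a t-statistic at least as extreme as |t| = 4.3104 (two-sided, df = n − 2 = 16).

Decision rule: reject H₀ if p-value < α.
p-value = 0.0005 < α = 0.01 → reject H₀.

Conclusion: the linear association between x and y is significant at the 1% level.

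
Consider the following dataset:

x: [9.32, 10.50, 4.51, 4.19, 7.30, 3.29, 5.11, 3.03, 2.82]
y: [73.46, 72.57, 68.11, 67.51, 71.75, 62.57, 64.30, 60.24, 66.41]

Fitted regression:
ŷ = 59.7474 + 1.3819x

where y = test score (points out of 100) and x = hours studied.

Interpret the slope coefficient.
An increase of one hour in study time is associated with a 1.3819 points increase in predicted test score.

The slope coefficient β₁ = 1.3819 represents the marginal effect of study time on test score.

Interpretation:
- Study time up by 1 hour → predicted test score increases by 1.3819 points
- The effect is assumed constant over the observed range of x (linearity)
- The slope describes association in these data, not necessarily a causal effect

The intercept β₀ = 59.7474 is the predicted test score when study time = 0; since the smallest observed x is 2.82, this is an extrapolation and mainly anchors the line.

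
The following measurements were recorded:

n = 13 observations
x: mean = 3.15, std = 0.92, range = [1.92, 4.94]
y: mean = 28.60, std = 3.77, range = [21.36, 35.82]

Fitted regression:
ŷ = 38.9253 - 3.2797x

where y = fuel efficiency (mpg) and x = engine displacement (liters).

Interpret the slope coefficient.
For each additional liter of engine displacement, predicted fuel efficiency decreases by approximately 3.2797 mpg.

The slope β₁ = -3.2797 gives the rate at which the fitted fuel efficiency changes with engine displacement.

Interpretation:
- Engine displacement up by 1 liter → predicted fuel efficiency decreases by 3.2797 mpg
- This is a linear approximation: the same per-unit change is assumed across the whole observed x range

The intercept β₀ = 38.9253 is the predicted fuel efficiency when engine displacement = 0; since the smallest observed x is 1.92, this is an extrapolation and mainly anchors the line.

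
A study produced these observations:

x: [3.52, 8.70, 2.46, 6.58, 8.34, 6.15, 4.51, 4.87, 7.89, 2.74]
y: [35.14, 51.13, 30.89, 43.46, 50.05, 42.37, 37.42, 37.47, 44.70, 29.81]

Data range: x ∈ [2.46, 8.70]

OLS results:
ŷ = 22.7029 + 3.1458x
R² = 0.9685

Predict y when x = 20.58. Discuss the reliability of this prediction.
ŷ = 87.4435 (extrapolation — x = 20.58 lies outside [2.46, 8.70], so reliability is low).

Prediction calculation:
ŷ = 22.7029 + 3.1458 × 20.58
ŷ = 87.4435

Reliability:
- Data range: x ∈ [2.46, 8.70]
- Prediction point: x = 20.58 is 11.88 units above the observed range → this is EXTRAPOLATION, not interpolation

Why that matters here:
- The linear relationship may not hold outside the observed range
- R² describes fit only over the sampled x values; it says nothing about behaviour beyond them
- Real relationships often flatten, saturate, or turn nonlinear at extremes

A defensible statement: 'if the linear trend continued to x = 20.58, y would be about 87.4435' — the premise is untested.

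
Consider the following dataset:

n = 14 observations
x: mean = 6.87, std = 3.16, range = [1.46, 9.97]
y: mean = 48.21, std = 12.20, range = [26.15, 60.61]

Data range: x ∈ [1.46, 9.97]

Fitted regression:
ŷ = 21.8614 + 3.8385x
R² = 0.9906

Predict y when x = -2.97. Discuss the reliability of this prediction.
ŷ = 10.4611 (extrapolation — x = -2.97 lies outside [1.46, 9.97], so reliability is low).

Prediction calculation:
ŷ = 21.8614 + 3.8385 × (-2.97)
ŷ = 10.4611

Reliability:
- Data range: x ∈ [1.46, 9.97]
- Prediction point: x = -2.97 is 4.43 units below the observed range → this is EXTRAPOLATION, not interpolation

Why that matters here:
- The linear relationship may not hold outside the observed range
- Real relationships often flatten, saturate, or turn nonlinear at extremes
- There are no observations near this x to validate the fitted line there

Report the number if required, but flag clearly that it is an extrapolation.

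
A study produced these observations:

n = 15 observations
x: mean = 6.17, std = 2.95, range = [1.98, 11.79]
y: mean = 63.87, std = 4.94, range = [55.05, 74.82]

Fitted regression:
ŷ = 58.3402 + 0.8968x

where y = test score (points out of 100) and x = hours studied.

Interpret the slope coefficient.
On average, test score is about 0.8968 points higher for every extra hour of study time.

β₁ = 0.8968 is the change in predicted test score (points) per additional hour of study time.

Interpretation:
- Study time up by 1 hour → predicted test score increases by 0.8968 points
- The effect is assumed constant over the observed range of x (linearity)

(β₀ = 58.3402 is the fitted value at x = 0 and is not part of the slope interpretation.)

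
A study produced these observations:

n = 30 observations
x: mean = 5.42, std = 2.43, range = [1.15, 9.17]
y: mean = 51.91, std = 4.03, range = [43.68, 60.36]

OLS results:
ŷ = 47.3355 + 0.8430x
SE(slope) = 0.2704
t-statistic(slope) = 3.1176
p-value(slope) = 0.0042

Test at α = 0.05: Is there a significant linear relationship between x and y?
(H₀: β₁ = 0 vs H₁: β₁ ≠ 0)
p-value = 0.0042 < α = 0.05, so we reject H₀. The relationship is significant.

Hypothesis test for the slope coefficient:

H₀: β₁ = 0 (no linear relationship)
H₁: β₁ ≠ 0 (linear relationship exists)

Test statistic: t = β̂₁ / SE(β̂₁) = 0.8430 / 0.2704 = 3.1176

With df = 28, the two-sided p-value for |t| = 3.1176 is 0.0042.

Decision rule: reject H₀ if p-value < α.
p-value = 0.0042 < α = 0.05 → reject H₀.

Conclusion: the linear association between x and y is significant at the 5% level.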